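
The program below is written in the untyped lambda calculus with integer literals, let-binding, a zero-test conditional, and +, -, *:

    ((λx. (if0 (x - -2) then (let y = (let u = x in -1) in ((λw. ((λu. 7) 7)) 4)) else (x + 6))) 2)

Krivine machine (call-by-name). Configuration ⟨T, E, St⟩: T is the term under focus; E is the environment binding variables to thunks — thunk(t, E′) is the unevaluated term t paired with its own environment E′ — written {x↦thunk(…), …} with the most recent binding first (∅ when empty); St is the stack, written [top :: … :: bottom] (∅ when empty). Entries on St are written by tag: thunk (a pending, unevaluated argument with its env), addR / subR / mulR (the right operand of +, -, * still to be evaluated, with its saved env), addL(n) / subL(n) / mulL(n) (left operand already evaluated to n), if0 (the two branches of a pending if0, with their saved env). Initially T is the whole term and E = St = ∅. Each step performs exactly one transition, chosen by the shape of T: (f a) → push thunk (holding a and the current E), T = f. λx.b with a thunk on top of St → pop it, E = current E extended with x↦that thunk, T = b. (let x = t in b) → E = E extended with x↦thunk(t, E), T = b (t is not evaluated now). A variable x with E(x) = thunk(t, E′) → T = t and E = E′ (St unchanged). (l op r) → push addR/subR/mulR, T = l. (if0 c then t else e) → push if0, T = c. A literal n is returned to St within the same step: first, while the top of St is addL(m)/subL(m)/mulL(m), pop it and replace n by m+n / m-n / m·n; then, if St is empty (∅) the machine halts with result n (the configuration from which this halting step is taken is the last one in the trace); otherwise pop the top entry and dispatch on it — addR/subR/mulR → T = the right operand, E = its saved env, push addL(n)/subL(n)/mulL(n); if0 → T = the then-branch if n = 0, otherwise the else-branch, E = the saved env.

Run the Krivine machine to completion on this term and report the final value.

Answer: 8

Execution trace:
0. [T=((λx. (if0 (x - -2) then (let y = (let u = x in -1) in ((λw. ((λu. 7) 7)) 4)) else (x + 6))) 2) | E=∅ | St=∅]
1. [T=(λx. (if0 (x - -2) then (let y = (let u = x in -1) in ((λw. ((λu. 7) 7)) 4)) else (x + 6))) | E=∅ | St=[thunk]]
2. [T=(if0 (x - -2) then (let y = (let u = x in -1) in ((λw. ((λu. 7) 7)) 4)) else (x + 6)) | E={x↦thunk(2, ∅)} | St=∅]
3. [T=(x - -2) | E={x↦thunk(2, ∅)} | St=[if0]]
4. [T=x | E={x↦thunk(2, ∅)} | St=[subR :: if0]]
5. [T=2 | E=∅ | St=[subR :: if0]]
6. [T=-2 | E={x↦thunk(2, ∅)} | St=[subL(2) :: if0]]
7. [T=(x + 6) | E={x↦thunk(2, ∅)} | St=∅]
8. [T=x | E={x↦thunk(2, ∅)} | St=[addR]]
9. [T=2 | E=∅ | St=[addR]]
10. [T=6 | E={x↦thunk(2, ∅)} | St=[addL(2)]]
→ final value 8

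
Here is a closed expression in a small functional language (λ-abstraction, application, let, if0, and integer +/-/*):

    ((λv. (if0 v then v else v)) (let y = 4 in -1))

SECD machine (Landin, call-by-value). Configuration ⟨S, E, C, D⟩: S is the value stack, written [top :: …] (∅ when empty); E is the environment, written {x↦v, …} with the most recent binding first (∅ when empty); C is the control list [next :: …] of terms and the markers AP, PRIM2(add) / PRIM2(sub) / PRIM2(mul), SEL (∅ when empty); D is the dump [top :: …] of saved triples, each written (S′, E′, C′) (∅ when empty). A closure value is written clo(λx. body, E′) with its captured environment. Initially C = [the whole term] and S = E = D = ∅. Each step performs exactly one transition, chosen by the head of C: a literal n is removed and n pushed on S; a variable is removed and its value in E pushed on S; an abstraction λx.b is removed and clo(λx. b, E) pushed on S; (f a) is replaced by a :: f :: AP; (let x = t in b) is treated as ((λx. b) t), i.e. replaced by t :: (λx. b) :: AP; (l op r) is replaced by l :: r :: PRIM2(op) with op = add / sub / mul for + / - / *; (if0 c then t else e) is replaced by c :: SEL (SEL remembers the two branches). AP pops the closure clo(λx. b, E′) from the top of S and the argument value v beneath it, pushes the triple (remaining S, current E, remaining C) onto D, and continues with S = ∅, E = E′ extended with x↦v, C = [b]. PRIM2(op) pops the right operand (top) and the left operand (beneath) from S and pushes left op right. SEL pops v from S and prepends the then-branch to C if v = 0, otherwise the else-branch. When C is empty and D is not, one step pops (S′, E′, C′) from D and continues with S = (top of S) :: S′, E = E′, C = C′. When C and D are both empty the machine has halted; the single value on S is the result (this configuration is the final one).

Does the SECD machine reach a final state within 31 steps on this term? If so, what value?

Answer: -1

Execution trace:
0. <S=∅, E=∅, C=[((λv. (if0 v then v else v)) (let y = 4 in -1))], D=∅>
1. <S=∅, E=∅, C=[(let y = 4 in -1) :: (λv. (if0 v then v else v)) :: AP], D=∅>
2. <S=∅, E=∅, C=[4 :: (λy. -1) :: AP :: (λv. (if0 v then v else v)) :: AP], D=∅>
3. <S=[4], E=∅, C=[(λy. -1) :: AP :: (λv. (if0 v then v else v)) :: AP], D=∅>
4. <S=[clo(λy. -1, ∅) :: 4], E=∅, C=[AP :: (λv. (if0 v then v else v)) :: AP], D=∅>
5. <S=∅, E={y↦4}, C=[-1], D=[(∅, ∅, [(λv. (if0 v then v else v)) :: AP])]>
6. <S=[-1], E={y↦4}, C=∅, D=[(∅, ∅, [(λv. (if0 v then v else v)) :: AP])]>
7. <S=[-1], E=∅, C=[(λv. (if0 v then v else v)) :: AP], D=∅>
8. <S=[clo(λv. (if0 v then v else v), ∅) :: -1], E=∅, C=[AP], D=∅>
9. <S=∅, E={v↦-1}, C=[(if0 v then v else v)], D=[(∅, ∅, ∅)]>
10. <S=∅, E={v↦-1}, C=[v :: SEL], D=[(∅, ∅, ∅)]>
11. <S=[-1], E={v↦-1}, C=[SEL], D=[(∅, ∅, ∅)]>
12. <S=∅, E={v↦-1}, C=[v], D=[(∅, ∅, ∅)]>
13. <S=[-1], E={v↦-1}, C=∅, D=[(∅, ∅, ∅)]>
14. <S=[-1], E=∅, C=∅, D=∅>
→ final value -1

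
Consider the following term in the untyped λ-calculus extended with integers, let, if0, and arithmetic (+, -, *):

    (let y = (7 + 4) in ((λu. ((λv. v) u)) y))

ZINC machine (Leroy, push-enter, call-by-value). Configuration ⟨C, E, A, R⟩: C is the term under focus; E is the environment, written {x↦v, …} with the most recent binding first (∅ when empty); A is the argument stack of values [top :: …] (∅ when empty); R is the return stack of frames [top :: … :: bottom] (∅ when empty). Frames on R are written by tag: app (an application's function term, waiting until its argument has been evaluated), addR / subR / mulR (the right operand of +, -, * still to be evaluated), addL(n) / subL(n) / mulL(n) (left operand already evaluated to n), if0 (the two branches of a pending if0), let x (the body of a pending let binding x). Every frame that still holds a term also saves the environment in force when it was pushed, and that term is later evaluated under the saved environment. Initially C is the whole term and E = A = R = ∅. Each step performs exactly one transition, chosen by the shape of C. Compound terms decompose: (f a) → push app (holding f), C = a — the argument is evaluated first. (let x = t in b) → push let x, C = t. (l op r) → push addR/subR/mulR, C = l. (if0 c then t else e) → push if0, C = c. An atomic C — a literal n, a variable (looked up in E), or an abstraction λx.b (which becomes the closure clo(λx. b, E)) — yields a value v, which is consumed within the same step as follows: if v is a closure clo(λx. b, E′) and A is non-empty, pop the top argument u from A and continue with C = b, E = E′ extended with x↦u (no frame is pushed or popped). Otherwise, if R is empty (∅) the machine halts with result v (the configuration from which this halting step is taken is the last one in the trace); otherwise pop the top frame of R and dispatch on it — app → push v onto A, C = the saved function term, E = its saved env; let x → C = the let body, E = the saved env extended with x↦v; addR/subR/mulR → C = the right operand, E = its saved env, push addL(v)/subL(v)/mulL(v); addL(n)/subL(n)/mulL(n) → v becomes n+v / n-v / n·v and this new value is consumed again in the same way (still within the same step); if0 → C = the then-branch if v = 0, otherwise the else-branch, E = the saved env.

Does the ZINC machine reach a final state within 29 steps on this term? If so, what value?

0. [C=(let y = (7 + 4) in ((λu. ((λv. v) u)) y)) | E=∅ | A=∅ | R=∅]
1. [C=(7 + 4) | E=∅ | A=∅ | R=[let y]]
2. [C=7 | E=∅ | A=∅ | R=[addR :: let y]]
3. [C=4 | E=∅ | A=∅ | R=[addL(7) :: let y]]
4. [C=((λu. ((λv. v) u)) y) | E={y↦11} | A=∅ | R=∅]
5. [C=y | E={y↦11} | A=∅ | R=[app]]
6. [C=(λu. ((λv. v) u)) | E={y↦11} | A=[11] | R=∅]
7. [C=((λv. v) u) | E={u↦11, y↦11} | A=∅ | R=∅]
8. [C=u | E={u↦11, y↦11} | A=∅ | R=[app]]
9. [C=(λv. v) | E={u↦11, y↦11} | A=[11] | R=∅]
10. [C=v | E={v↦11, u↦11, y↦11} | A=∅ | R=∅]
→ final value 11

Answer: 11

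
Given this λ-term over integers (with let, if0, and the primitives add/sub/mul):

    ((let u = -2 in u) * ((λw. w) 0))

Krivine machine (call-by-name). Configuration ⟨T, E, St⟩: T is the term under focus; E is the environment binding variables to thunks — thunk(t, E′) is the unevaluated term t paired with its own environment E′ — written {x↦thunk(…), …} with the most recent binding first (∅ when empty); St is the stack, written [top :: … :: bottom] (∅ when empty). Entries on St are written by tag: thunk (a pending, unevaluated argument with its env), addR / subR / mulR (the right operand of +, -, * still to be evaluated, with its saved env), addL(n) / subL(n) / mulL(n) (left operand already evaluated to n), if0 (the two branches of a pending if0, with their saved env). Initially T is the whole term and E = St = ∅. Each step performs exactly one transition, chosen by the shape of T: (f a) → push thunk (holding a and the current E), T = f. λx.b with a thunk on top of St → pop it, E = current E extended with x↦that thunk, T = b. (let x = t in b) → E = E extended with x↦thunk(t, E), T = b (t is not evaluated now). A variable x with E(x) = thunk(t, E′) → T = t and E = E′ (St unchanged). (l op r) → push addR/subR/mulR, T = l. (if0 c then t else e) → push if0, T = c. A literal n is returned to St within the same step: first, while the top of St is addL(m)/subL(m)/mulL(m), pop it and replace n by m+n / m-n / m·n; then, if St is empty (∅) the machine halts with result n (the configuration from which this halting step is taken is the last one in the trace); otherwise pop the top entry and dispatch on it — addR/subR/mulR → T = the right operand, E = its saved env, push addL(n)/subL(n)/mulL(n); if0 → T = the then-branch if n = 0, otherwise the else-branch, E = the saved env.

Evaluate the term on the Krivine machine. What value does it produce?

Answer: 0

Machine steps:
[0] <T=((let u = -2 in u) * ((λw. w) 0)), E=∅, St=∅>
[1] <T=(let u = -2 in u), E=∅, St=[mulR]>
[2] <T=u, E={u↦thunk(-2, ∅)}, St=[mulR]>
[3] <T=-2, E=∅, St=[mulR]>
[4] <T=((λw. w) 0), E=∅, St=[mulL(-2)]>
[5] <T=(λw. w), E=∅, St=[thunk :: mulL(-2)]>
[6] <T=w, E={w↦thunk(0, ∅)}, St=[mulL(-2)]>
[7] <T=0, E=∅, St=[mulL(-2)]>
→ final value 0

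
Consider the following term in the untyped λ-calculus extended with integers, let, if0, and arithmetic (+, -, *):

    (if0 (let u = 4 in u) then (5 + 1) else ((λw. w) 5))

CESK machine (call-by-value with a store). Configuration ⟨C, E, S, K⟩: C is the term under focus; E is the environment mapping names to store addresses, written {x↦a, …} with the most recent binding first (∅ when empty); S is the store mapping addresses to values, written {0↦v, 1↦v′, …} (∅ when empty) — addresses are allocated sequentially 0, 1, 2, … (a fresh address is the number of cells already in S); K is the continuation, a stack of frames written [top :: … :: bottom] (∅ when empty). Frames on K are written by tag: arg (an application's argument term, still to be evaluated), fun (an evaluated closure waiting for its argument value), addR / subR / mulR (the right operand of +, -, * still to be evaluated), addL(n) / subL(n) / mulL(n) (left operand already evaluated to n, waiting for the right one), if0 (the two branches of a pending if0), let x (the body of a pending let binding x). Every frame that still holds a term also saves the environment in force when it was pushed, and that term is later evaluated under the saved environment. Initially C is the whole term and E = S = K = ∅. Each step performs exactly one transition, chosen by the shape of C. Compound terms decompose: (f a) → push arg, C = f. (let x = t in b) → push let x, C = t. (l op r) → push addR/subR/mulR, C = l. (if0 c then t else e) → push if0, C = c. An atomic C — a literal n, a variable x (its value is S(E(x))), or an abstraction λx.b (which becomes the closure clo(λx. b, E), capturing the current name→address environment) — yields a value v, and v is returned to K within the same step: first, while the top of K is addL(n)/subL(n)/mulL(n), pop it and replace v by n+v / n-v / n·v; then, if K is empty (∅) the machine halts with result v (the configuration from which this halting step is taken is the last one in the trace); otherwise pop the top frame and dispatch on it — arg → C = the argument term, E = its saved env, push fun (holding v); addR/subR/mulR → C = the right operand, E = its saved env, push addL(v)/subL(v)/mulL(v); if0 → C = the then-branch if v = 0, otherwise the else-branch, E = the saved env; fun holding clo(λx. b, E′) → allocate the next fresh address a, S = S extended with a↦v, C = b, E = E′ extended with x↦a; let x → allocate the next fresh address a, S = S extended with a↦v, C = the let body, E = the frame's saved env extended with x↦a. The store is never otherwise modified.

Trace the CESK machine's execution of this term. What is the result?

[0] [C=(if0 (let u = 4 in u) then (5 + 1) else ((λw. w) 5)) | E=∅ | S=∅ | K=∅]
[1] [C=(let u = 4 in u) | E=∅ | S=∅ | K=[if0]]
[2] [C=4 | E=∅ | S=∅ | K=[let u :: if0]]
[3] [C=u | E={u↦0} | S={0↦4} | K=[if0]]
[4] [C=((λw. w) 5) | E=∅ | S={0↦4} | K=∅]
[5] [C=(λw. w) | E=∅ | S={0↦4} | K=[arg]]
[6] [C=5 | E=∅ | S={0↦4} | K=[fun]]
[7] [C=w | E={w↦1} | S={0↦4, 1↦5} | K=∅]
→ final value 5

Answer: 5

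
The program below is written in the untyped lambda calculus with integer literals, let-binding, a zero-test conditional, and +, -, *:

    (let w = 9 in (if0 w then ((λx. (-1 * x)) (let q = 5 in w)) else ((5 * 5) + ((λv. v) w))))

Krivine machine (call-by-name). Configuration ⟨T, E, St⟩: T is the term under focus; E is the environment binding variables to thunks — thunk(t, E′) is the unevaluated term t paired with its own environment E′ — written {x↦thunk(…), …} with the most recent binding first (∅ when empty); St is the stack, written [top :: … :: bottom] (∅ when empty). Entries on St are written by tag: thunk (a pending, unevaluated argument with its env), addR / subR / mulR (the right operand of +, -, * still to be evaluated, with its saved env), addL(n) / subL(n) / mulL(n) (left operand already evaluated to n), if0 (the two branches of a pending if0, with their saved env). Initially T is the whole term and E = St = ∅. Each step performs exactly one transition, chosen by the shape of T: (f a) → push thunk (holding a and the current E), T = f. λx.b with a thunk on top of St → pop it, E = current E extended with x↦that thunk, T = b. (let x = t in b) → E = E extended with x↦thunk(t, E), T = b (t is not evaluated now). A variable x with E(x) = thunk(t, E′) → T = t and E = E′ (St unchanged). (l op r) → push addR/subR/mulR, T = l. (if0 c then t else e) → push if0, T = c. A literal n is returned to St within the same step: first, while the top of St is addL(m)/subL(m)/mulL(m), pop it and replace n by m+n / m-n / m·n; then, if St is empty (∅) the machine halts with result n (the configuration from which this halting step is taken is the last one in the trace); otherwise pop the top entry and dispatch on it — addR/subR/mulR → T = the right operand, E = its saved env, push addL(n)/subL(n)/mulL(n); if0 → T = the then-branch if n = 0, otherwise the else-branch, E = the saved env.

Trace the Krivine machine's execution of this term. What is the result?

0. ⟨T=(let w = 9 in (if0 w then ((λx. (-1 * x)) (let q = 5 in w)) else ((5 * 5) + ((λv. v) w)))); E=∅; St=∅⟩
1. ⟨T=(if0 w then ((λx. (-1 * x)) (let q = 5 in w)) else ((5 * 5) + ((λv. v) w))); E={w↦thunk(9, ∅)}; St=∅⟩
2. ⟨T=w; E={w↦thunk(9, ∅)}; St=[if0]⟩
3. ⟨T=9; E=∅; St=[if0]⟩
4. ⟨T=((5 * 5) + ((λv. v) w)); E={w↦thunk(9, ∅)}; St=∅⟩
5. ⟨T=(5 * 5); E={w↦thunk(9, ∅)}; St=[addR]⟩
6. ⟨T=5; E={w↦thunk(9, ∅)}; St=[mulR :: addR]⟩
7. ⟨T=5; E={w↦thunk(9, ∅)}; St=[mulL(5) :: addR]⟩
8. ⟨T=((λv. v) w); E={w↦thunk(9, ∅)}; St=[addL(25)]⟩
9. ⟨T=(λv. v); E={w↦thunk(9, ∅)}; St=[thunk :: addL(25)]⟩
10. ⟨T=v; E={v↦thunk(w, {w↦thunk(9, ∅)}), w↦thunk(9, ∅)}; St=[addL(25)]⟩
11. ⟨T=w; E={w↦thunk(9, ∅)}; St=[addL(25)]⟩
12. ⟨T=9; E=∅; St=[addL(25)]⟩
→ final value 34

Answer: 34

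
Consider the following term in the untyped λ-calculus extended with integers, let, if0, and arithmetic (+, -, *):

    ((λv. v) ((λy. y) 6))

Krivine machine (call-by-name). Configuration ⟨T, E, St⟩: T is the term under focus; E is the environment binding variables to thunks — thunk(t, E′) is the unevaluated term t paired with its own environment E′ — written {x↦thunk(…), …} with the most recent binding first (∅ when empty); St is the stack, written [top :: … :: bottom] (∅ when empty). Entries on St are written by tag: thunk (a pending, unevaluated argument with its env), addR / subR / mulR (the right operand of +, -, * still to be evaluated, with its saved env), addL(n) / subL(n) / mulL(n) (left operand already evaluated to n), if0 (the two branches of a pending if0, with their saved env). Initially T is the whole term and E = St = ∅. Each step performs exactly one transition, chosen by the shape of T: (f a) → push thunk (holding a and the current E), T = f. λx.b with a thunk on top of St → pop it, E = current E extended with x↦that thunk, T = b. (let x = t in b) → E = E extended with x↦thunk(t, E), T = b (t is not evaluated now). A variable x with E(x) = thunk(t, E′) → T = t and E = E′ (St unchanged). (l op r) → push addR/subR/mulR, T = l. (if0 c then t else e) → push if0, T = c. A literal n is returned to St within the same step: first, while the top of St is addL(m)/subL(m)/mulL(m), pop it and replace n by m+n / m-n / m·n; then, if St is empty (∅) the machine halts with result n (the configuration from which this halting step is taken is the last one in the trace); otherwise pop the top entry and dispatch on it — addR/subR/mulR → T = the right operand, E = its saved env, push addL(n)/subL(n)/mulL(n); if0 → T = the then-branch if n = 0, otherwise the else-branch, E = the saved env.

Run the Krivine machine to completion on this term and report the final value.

Answer: 6

Machine steps:
step 0: <T=((λv. v) ((λy. y) 6)), E=∅, St=∅>
step 1: <T=(λv. v), E=∅, St=[thunk]>
step 2: <T=v, E={v↦thunk(((λy. y) 6), ∅)}, St=∅>
step 3: <T=((λy. y) 6), E=∅, St=∅>
step 4: <T=(λy. y), E=∅, St=[thunk]>
step 5: <T=y, E={y↦thunk(6, ∅)}, St=∅>
step 6: <T=6, E=∅, St=∅>
→ final value 6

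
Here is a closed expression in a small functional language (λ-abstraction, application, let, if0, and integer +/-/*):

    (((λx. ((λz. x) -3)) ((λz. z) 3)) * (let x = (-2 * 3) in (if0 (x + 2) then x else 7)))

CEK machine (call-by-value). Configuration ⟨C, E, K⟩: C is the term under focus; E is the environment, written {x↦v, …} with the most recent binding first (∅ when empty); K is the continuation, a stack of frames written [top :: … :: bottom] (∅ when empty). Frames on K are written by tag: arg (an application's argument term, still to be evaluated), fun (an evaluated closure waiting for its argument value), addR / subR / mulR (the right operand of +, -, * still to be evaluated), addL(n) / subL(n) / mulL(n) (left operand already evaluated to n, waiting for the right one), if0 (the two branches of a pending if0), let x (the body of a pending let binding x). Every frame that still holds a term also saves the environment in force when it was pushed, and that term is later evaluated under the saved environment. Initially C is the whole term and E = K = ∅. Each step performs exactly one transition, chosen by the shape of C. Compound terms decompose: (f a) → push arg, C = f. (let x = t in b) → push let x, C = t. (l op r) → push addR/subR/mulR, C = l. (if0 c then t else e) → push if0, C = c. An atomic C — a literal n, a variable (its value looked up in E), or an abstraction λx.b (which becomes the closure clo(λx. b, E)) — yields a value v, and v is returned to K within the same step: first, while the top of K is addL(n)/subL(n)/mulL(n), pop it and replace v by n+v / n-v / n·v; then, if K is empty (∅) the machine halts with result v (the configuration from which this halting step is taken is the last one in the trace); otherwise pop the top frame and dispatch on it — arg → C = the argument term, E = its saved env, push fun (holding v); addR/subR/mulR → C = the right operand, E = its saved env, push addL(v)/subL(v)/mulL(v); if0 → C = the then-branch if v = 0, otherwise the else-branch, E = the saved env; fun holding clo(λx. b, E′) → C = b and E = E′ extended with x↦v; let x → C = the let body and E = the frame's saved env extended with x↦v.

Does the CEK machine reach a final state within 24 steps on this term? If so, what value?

0. [C=(((λx. ((λz. x) -3)) ((λz. z) 3)) * (let x = (-2 * 3) in (if0 (x + 2) then x else 7))) | E=∅ | K=∅]
1. [C=((λx. ((λz. x) -3)) ((λz. z) 3)) | E=∅ | K=[mulR]]
2. [C=(λx. ((λz. x) -3)) | E=∅ | K=[arg :: mulR]]
3. [C=((λz. z) 3) | E=∅ | K=[fun :: mulR]]
4. [C=(λz. z) | E=∅ | K=[arg :: fun :: mulR]]
5. [C=3 | E=∅ | K=[fun :: fun :: mulR]]
6. [C=z | E={z↦3} | K=[fun :: mulR]]
7. [C=((λz. x) -3) | E={x↦3} | K=[mulR]]
8. [C=(λz. x) | E={x↦3} | K=[arg :: mulR]]
9. [C=-3 | E={x↦3} | K=[fun :: mulR]]
10. [C=x | E={z↦-3, x↦3} | K=[mulR]]
11. [C=(let x = (-2 * 3) in (if0 (x + 2) then x else 7)) | E=∅ | K=[mulL(3)]]
12. [C=(-2 * 3) | E=∅ | K=[let x :: mulL(3)]]
13. [C=-2 | E=∅ | K=[mulR :: let x :: mulL(3)]]
14. [C=3 | E=∅ | K=[mulL(-2) :: let x :: mulL(3)]]
15. [C=(if0 (x + 2) then x else 7) | E={x↦-6} | K=[mulL(3)]]
16. [C=(x + 2) | E={x↦-6} | K=[if0 :: mulL(3)]]
17. [C=x | E={x↦-6} | K=[addR :: if0 :: mulL(3)]]
18. [C=2 | E={x↦-6} | K=[addL(-6) :: if0 :: mulL(3)]]
19. [C=7 | E={x↦-6} | K=[mulL(3)]]
→ final value 21

Answer: 21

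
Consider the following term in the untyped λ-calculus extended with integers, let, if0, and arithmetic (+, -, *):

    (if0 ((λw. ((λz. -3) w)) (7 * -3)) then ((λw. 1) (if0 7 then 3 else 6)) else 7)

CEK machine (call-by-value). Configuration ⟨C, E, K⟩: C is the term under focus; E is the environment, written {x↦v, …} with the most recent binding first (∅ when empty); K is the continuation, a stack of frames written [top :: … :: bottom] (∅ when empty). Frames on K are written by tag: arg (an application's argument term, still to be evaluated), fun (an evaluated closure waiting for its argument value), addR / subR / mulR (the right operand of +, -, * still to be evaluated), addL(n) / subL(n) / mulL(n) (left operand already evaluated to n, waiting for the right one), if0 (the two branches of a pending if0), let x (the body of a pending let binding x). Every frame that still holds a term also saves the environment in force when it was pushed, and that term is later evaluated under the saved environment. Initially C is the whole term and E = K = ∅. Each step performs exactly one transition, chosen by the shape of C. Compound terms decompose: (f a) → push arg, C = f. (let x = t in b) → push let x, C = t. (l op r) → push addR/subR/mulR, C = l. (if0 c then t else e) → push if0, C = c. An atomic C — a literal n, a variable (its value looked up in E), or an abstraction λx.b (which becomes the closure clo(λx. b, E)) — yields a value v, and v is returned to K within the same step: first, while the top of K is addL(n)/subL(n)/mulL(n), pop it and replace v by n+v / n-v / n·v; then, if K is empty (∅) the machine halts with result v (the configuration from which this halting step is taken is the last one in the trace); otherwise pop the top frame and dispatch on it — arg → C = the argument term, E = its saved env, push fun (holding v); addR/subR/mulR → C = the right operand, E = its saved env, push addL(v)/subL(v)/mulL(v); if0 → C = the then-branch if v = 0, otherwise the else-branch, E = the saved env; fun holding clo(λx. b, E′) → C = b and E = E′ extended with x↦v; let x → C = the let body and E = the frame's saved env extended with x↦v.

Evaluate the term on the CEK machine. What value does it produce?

0. [C=(if0 ((λw. ((λz. -3) w)) (7 * -3)) then ((λw. 1) (if0 7 then 3 else 6)) else 7) | E=∅ | K=∅]
1. [C=((λw. ((λz. -3) w)) (7 * -3)) | E=∅ | K=[if0]]
2. [C=(λw. ((λz. -3) w)) | E=∅ | K=[arg :: if0]]
3. [C=(7 * -3) | E=∅ | K=[fun :: if0]]
4. [C=7 | E=∅ | K=[mulR :: fun :: if0]]
5. [C=-3 | E=∅ | K=[mulL(7) :: fun :: if0]]
6. [C=((λz. -3) w) | E={w↦-21} | K=[if0]]
7. [C=(λz. -3) | E={w↦-21} | K=[arg :: if0]]
8. [C=w | E={w↦-21} | K=[fun :: if0]]
9. [C=-3 | E={z↦-21, w↦-21} | K=[if0]]
10. [C=7 | E=∅ | K=∅]
→ final value 7

Answer: 7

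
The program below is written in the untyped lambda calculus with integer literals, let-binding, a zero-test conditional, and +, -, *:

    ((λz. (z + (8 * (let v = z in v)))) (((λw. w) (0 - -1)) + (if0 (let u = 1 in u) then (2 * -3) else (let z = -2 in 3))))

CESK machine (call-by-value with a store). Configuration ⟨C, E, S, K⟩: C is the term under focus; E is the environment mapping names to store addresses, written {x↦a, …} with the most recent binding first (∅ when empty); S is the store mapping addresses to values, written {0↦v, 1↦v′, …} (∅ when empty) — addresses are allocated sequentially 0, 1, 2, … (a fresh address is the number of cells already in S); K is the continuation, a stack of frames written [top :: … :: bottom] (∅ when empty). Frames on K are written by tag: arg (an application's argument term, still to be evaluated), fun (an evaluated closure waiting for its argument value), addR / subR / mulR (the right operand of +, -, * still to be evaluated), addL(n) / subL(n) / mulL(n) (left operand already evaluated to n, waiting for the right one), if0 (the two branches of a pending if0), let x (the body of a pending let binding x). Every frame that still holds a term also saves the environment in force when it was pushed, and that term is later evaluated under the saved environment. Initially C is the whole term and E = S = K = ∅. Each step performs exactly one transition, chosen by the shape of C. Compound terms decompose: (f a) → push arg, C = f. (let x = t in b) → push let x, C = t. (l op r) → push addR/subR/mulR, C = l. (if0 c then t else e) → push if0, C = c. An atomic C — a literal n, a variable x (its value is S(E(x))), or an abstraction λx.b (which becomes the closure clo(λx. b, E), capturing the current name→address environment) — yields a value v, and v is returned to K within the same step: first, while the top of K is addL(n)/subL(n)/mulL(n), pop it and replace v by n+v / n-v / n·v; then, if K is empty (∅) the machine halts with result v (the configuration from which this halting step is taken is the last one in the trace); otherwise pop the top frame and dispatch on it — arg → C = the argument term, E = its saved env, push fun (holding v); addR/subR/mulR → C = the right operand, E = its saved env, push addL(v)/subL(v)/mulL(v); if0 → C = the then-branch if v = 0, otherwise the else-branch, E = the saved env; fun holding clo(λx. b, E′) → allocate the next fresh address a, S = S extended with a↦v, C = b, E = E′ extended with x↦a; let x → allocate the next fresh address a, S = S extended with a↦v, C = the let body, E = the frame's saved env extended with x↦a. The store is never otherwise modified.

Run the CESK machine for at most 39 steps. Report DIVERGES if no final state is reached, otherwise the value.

0. ⟨C=((λz. (z + (8 * (let v = z in v)))) (((λw. w) (0 - -1)) + (if0 (let u = 1 in u) then (2 * -3) else (let z = -2 in 3)))); E=∅; S=∅; K=∅⟩
1. ⟨C=(λz. (z + (8 * (let v = z in v)))); E=∅; S=∅; K=[arg]⟩
2. ⟨C=(((λw. w) (0 - -1)) + (if0 (let u = 1 in u) then (2 * -3) else (let z = -2 in 3))); E=∅; S=∅; K=[fun]⟩
3. ⟨C=((λw. w) (0 - -1)); E=∅; S=∅; K=[addR :: fun]⟩
4. ⟨C=(λw. w); E=∅; S=∅; K=[arg :: addR :: fun]⟩
5. ⟨C=(0 - -1); E=∅; S=∅; K=[fun :: addR :: fun]⟩
6. ⟨C=0; E=∅; S=∅; K=[subR :: fun :: addR :: fun]⟩
7. ⟨C=-1; E=∅; S=∅; K=[subL(0) :: fun :: addR :: fun]⟩
8. ⟨C=w; E={w↦0}; S={0↦1}; K=[addR :: fun]⟩
9. ⟨C=(if0 (let u = 1 in u) then (2 * -3) else (let z = -2 in 3)); E=∅; S={0↦1}; K=[addL(1) :: fun]⟩
10. ⟨C=(let u = 1 in u); E=∅; S={0↦1}; K=[if0 :: addL(1) :: fun]⟩
11. ⟨C=1; E=∅; S={0↦1}; K=[let u :: if0 :: addL(1) :: fun]⟩
12. ⟨C=u; E={u↦1}; S={0↦1, 1↦1}; K=[if0 :: addL(1) :: fun]⟩
13. ⟨C=(let z = -2 in 3); E=∅; S={0↦1, 1↦1}; K=[addL(1) :: fun]⟩
14. ⟨C=-2; E=∅; S={0↦1, 1↦1}; K=[let z :: addL(1) :: fun]⟩
15. ⟨C=3; E={z↦2}; S={0↦1, 1↦1, 2↦-2}; K=[addL(1) :: fun]⟩
16. ⟨C=(z + (8 * (let v = z in v))); E={z↦3}; S={0↦1, 1↦1, 2↦-2, 3↦4}; K=∅⟩
17. ⟨C=z; E={z↦3}; S={0↦1, 1↦1, 2↦-2, 3↦4}; K=[addR]⟩
18. ⟨C=(8 * (let v = z in v)); E={z↦3}; S={0↦1, 1↦1, 2↦-2, 3↦4}; K=[addL(4)]⟩
19. ⟨C=8; E={z↦3}; S={0↦1, 1↦1, 2↦-2, 3↦4}; K=[mulR :: addL(4)]⟩
20. ⟨C=(let v = z in v); E={z↦3}; S={0↦1, 1↦1, 2↦-2, 3↦4}; K=[mulL(8) :: addL(4)]⟩
21. ⟨C=z; E={z↦3}; S={0↦1, 1↦1, 2↦-2, 3↦4}; K=[let v :: mulL(8) :: addL(4)]⟩
22. ⟨C=v; E={v↦4, z↦3}; S={0↦1, 1↦1, 2↦-2, 3↦4, 4↦4}; K=[mulL(8) :: addL(4)]⟩
→ final value 36

Answer: 36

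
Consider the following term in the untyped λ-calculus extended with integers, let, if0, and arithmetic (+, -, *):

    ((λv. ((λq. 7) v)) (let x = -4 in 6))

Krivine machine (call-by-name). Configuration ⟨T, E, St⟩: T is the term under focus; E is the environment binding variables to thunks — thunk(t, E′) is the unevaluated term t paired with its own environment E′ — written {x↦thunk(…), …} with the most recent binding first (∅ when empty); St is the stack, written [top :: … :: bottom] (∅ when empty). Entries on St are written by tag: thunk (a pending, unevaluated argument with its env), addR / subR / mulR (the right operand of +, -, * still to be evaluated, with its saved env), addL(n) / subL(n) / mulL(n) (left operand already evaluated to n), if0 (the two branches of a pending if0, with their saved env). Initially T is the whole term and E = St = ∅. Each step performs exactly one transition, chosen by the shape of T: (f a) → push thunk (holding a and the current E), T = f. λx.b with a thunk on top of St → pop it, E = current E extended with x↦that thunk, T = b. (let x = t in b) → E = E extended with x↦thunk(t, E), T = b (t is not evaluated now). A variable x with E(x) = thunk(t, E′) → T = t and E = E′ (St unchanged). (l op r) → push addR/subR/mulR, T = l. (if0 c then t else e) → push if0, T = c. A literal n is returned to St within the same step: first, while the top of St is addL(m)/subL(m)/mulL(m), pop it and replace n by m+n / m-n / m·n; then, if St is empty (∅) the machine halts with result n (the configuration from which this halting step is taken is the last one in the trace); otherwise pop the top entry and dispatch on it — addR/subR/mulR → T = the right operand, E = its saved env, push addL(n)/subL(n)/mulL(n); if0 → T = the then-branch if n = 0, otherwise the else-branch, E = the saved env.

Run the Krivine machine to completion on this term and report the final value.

Answer: 7

Derivation:
step 0: ⟨T=((λv. ((λq. 7) v)) (let x = -4 in 6)); E=∅; St=∅⟩
step 1: ⟨T=(λv. ((λq. 7) v)); E=∅; St=[thunk]⟩
step 2: ⟨T=((λq. 7) v); E={v↦thunk((let x = -4 in 6), ∅)}; St=∅⟩
step 3: ⟨T=(λq. 7); E={v↦thunk((let x = -4 in 6), ∅)}; St=[thunk]⟩
step 4: ⟨T=7; E={q↦thunk(v, {v↦thunk((let x = -4 in 6), ∅)}), v↦thunk((let x = -4 in 6), ∅)}; St=∅⟩
→ final value 7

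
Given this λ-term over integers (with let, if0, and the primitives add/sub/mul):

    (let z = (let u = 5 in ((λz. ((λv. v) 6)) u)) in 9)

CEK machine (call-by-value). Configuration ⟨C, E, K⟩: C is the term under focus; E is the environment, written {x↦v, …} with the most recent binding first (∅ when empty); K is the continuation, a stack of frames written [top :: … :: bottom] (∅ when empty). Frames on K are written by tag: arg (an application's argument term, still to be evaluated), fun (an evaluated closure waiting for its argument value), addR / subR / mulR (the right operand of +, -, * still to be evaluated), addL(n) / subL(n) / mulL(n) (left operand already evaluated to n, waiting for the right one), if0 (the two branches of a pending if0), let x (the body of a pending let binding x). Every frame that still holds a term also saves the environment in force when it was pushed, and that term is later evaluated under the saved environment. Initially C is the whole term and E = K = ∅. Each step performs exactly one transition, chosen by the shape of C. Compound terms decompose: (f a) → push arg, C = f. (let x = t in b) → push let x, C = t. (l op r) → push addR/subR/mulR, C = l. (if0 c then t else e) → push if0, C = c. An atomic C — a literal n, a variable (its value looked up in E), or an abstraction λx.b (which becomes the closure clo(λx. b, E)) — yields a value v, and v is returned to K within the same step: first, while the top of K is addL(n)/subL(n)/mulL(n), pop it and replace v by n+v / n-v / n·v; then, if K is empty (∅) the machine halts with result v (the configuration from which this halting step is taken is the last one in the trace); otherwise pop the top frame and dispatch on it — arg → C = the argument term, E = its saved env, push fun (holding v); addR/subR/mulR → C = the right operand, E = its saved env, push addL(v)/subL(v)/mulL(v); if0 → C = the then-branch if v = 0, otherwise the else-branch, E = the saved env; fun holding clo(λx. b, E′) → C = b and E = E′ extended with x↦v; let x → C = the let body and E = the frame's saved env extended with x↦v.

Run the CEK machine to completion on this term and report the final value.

step 0: <C=(let z = (let u = 5 in ((λz. ((λv. v) 6)) u)) in 9), E=∅, K=∅>
step 1: <C=(let u = 5 in ((λz. ((λv. v) 6)) u)), E=∅, K=[let z]>
step 2: <C=5, E=∅, K=[let u :: let z]>
step 3: <C=((λz. ((λv. v) 6)) u), E={u↦5}, K=[let z]>
step 4: <C=(λz. ((λv. v) 6)), E={u↦5}, K=[arg :: let z]>
step 5: <C=u, E={u↦5}, K=[fun :: let z]>
step 6: <C=((λv. v) 6), E={z↦5, u↦5}, K=[let z]>
step 7: <C=(λv. v), E={z↦5, u↦5}, K=[arg :: let z]>
step 8: <C=6, E={z↦5, u↦5}, K=[fun :: let z]>
step 9: <C=v, E={v↦6, z↦5, u↦5}, K=[let z]>
step 10: <C=9, E={z↦6}, K=∅>
→ final value 9

Answer: 9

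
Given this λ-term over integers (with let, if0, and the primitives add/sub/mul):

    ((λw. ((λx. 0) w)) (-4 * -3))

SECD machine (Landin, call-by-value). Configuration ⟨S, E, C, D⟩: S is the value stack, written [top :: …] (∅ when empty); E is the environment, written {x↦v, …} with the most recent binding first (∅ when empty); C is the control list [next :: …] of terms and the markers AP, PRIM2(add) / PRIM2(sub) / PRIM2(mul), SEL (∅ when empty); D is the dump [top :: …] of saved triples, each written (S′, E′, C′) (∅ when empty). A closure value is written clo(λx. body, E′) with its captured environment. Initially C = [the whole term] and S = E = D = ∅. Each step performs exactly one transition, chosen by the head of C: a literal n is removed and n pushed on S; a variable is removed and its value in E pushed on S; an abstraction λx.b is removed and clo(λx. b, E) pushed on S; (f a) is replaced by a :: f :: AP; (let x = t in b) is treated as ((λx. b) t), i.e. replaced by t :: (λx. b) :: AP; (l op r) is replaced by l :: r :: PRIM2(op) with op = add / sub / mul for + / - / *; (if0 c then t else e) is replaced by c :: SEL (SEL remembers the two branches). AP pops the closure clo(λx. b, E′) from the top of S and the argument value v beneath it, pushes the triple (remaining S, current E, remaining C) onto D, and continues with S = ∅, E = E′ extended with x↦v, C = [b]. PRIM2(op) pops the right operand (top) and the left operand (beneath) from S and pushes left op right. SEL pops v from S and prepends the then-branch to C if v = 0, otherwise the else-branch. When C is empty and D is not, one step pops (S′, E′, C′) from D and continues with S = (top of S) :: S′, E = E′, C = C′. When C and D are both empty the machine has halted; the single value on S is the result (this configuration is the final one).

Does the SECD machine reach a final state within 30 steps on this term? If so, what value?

Answer: 0

Machine steps:
step 0: [S=∅ | E=∅ | C=[((λw. ((λx. 0) w)) (-4 * -3))] | D=∅]
step 1: [S=∅ | E=∅ | C=[(-4 * -3) :: (λw. ((λx. 0) w)) :: AP] | D=∅]
step 2: [S=∅ | E=∅ | C=[-4 :: -3 :: PRIM2(mul) :: (λw. ((λx. 0) w)) :: AP] | D=∅]
step 3: [S=[-4] | E=∅ | C=[-3 :: PRIM2(mul) :: (λw. ((λx. 0) w)) :: AP] | D=∅]
step 4: [S=[-3 :: -4] | E=∅ | C=[PRIM2(mul) :: (λw. ((λx. 0) w)) :: AP] | D=∅]
step 5: [S=[12] | E=∅ | C=[(λw. ((λx. 0) w)) :: AP] | D=∅]
step 6: [S=[clo(λw. ((λx. 0) w), ∅) :: 12] | E=∅ | C=[AP] | D=∅]
step 7: [S=∅ | E={w↦12} | C=[((λx. 0) w)] | D=[(∅, ∅, ∅)]]
step 8: [S=∅ | E={w↦12} | C=[w :: (λx. 0) :: AP] | D=[(∅, ∅, ∅)]]
step 9: [S=[12] | E={w↦12} | C=[(λx. 0) :: AP] | D=[(∅, ∅, ∅)]]
step 10: [S=[clo(λx. 0, {w↦12}) :: 12] | E={w↦12} | C=[AP] | D=[(∅, ∅, ∅)]]
step 11: [S=∅ | E={x↦12, w↦12} | C=[0] | D=[(∅, {w↦12}, ∅) :: (∅, ∅, ∅)]]
step 12: [S=[0] | E={x↦12, w↦12} | C=∅ | D=[(∅, {w↦12}, ∅) :: (∅, ∅, ∅)]]
step 13: [S=[0] | E={w↦12} | C=∅ | D=[(∅, ∅, ∅)]]
step 14: [S=[0] | E=∅ | C=∅ | D=∅]
→ final value 0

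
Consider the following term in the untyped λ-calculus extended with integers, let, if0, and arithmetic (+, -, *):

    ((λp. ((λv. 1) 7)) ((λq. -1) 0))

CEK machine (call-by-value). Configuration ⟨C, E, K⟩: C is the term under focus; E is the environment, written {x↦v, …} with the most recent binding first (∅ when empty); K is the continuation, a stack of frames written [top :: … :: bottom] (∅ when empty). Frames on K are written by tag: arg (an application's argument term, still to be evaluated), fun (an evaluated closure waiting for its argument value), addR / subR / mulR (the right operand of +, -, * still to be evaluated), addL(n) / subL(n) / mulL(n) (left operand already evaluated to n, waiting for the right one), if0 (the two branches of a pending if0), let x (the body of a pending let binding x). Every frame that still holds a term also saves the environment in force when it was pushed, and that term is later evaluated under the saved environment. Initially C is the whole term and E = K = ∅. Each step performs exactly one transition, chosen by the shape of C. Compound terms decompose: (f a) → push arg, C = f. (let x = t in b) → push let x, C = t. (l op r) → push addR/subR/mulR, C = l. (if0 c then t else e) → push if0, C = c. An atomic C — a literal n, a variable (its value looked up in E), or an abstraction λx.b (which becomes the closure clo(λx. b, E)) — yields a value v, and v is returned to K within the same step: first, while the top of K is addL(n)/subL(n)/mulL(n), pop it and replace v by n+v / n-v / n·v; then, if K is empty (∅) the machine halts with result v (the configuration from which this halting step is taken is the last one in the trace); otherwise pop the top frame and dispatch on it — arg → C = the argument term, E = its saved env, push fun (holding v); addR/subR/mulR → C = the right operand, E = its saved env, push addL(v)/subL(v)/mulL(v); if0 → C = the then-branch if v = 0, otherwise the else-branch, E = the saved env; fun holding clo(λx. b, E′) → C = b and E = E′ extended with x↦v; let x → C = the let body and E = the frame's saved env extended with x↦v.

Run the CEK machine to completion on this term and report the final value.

t=0: [C=((λp. ((λv. 1) 7)) ((λq. -1) 0)) | E=∅ | K=∅]
t=1: [C=(λp. ((λv. 1) 7)) | E=∅ | K=[arg]]
t=2: [C=((λq. -1) 0) | E=∅ | K=[fun]]
t=3: [C=(λq. -1) | E=∅ | K=[arg :: fun]]
t=4: [C=0 | E=∅ | K=[fun :: fun]]
t=5: [C=-1 | E={q↦0} | K=[fun]]
t=6: [C=((λv. 1) 7) | E={p↦-1} | K=∅]
t=7: [C=(λv. 1) | E={p↦-1} | K=[arg]]
t=8: [C=7 | E={p↦-1} | K=[fun]]
t=9: [C=1 | E={v↦7, p↦-1} | K=∅]
→ final value 1

Answer: 1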